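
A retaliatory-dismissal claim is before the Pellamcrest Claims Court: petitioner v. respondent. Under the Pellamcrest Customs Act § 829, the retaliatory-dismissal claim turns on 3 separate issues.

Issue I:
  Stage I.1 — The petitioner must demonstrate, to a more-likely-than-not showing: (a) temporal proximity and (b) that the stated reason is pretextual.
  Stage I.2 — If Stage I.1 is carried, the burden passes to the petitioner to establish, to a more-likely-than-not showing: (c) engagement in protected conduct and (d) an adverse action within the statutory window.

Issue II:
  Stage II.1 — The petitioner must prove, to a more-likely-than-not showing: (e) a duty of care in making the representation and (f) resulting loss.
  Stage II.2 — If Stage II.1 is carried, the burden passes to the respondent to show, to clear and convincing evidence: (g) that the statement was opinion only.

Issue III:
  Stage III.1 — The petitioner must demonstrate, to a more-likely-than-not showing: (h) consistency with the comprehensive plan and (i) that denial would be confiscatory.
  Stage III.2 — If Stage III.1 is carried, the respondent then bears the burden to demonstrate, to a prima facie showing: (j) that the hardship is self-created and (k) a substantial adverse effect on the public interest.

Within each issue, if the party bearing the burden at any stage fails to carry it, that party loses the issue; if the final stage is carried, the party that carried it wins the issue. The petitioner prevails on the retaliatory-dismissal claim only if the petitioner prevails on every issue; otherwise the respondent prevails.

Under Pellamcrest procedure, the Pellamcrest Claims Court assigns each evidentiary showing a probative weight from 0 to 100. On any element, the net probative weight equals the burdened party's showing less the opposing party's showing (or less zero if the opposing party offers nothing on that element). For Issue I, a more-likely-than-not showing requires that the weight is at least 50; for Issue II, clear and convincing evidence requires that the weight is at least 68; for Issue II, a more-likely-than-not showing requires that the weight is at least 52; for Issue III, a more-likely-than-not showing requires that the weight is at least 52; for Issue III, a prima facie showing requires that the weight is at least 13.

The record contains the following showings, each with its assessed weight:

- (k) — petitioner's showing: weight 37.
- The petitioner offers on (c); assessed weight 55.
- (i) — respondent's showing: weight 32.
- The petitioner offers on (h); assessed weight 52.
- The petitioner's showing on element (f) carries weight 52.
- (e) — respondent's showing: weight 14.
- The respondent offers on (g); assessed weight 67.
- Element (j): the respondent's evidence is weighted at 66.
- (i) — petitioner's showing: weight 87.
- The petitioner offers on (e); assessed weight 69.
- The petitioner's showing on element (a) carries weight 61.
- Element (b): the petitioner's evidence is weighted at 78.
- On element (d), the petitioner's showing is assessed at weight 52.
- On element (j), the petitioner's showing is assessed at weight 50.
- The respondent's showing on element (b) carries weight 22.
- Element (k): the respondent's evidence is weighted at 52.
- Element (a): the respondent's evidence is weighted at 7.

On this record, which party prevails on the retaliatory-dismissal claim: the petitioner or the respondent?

— Issue I —
Stage I.1 — burden on petitioner; standard: a more-likely-than-not showing (weight is at least 50).
    (a): 61 − 7 = 54 ≥ 50 [met]
    (b): 78 − 22 = 56 ≥ 50 [met]
  Stage I.1 is satisfied; the petitioner continues to bear the burden.
Stage I.2 — burden on petitioner; standard: a more-likely-than-not showing (weight is at least 50).
    (c): 55 ≥ 50 [met]
    (d): 52 ≥ 50 [met]
  The petitioner carries the last stage.
All stages carried — the petitioner prevails on this issue.
— Issue II —
At Stage II.1 the petitioner must meet a more-likely-than-not showing (weight is at least 52): on (e) the weight is 69 less the opposing 14 gives net 55, which does reach 52, so (e) meets the standard; on (f) the weight is 52, ≥ 52, so (f) meets the standard.
  Stage II.1 carried; the burden shifts to the respondent.
At Stage II.2 the respondent must meet clear and convincing evidence (weight is at least 68): on (g) the weight is 67, which does not reach 68, so (g) does not meet the standard.
  Stage II.2 not carried; the respondent fails its burden.
So the petitioner prevails on this issue.
— Issue III —
Stage III.1 (petitioner, a more-likely-than-not showing, weight is at least 52): (h) 52 ≥ 52 — meets; (i) net 87−32=55 ≥ 52 — meets.
  The petitioner carries Stage III.1; the respondent now bears the burden.
Stage III.2 (respondent, a prima facie showing, weight is at least 13): (j) net 66−50=16 ≥ 13 — meets; (k) net 52−37=15 ≥ 13 — meets.
  All elements met at the final stage.
Every stage carried; the respondent prevails on this issue.
Per-issue: Issue I → petitioner; Issue II → petitioner; Issue III → respondent. The petitioner must prevail on every issue; overall, the respondent prevails.

respondent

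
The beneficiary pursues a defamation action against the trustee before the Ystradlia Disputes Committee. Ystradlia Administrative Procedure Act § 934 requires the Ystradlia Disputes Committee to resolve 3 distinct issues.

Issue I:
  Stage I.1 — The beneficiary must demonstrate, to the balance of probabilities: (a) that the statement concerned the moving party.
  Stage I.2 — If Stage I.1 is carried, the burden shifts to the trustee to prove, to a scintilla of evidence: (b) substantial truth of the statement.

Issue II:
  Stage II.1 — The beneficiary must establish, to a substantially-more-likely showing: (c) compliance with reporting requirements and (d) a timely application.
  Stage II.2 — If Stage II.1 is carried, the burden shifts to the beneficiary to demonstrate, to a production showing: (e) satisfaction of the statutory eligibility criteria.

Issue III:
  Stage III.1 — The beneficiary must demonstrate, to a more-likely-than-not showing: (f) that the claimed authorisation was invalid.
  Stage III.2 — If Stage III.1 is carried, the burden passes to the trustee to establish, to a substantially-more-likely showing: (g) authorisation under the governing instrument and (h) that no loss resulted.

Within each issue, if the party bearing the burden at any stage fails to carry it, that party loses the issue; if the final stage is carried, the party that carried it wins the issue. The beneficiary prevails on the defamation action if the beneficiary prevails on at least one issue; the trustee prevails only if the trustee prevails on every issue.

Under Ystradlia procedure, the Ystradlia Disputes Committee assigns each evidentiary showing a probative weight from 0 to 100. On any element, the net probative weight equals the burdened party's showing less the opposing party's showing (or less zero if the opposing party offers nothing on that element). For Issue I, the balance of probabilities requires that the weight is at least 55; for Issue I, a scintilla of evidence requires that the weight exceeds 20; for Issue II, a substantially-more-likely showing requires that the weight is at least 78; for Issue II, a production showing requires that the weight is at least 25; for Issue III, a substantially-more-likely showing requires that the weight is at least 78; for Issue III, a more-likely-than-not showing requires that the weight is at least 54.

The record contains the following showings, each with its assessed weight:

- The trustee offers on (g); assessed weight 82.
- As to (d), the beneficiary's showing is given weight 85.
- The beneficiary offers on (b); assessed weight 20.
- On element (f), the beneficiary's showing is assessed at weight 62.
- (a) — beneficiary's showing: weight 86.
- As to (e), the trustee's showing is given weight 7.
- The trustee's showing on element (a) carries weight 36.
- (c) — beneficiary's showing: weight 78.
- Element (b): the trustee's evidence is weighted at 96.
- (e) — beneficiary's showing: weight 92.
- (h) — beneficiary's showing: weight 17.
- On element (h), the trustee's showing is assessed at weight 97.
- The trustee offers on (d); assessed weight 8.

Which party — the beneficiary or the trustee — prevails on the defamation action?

— Issue I —
Stage I.1 (beneficiary, the balance of probabilities, weight is at least 55): (a) net 86−36=50 < 55 — fails.
  Stage I.1 not carried; the beneficiary fails its burden.
So the trustee prevails on this issue.
— Issue II —
Stage II.1 — burden on beneficiary; standard: a substantially-more-likely showing (weight is at least 78).
    (c): 78 ≥ 78 [met]
    (d): 85 − 8 = 77 < 78 [not met]
  The beneficiary does not carry Stage II.1.
The analysis ends at Stage II.1; the trustee prevails on this issue.
— Issue III —
Stage III.1 (beneficiary, a more-likely-than-not showing, weight is at least 54): (f) 62 ≥ 54 — meets.
  All elements met. The burden passes to the trustee.
Stage III.2 (trustee, a substantially-more-likely showing, weight is at least 78): (g) 82 ≥ 78 — meets; (h) net 97−17=80 ≥ 78 — meets.
  The trustee carries the last stage.
With every stage satisfied, the trustee prevails on this issue.
Per-issue: Issue I → trustee; Issue II → trustee; Issue III → trustee. The beneficiary must prevail on at least one issue; overall, the trustee prevails.

trustee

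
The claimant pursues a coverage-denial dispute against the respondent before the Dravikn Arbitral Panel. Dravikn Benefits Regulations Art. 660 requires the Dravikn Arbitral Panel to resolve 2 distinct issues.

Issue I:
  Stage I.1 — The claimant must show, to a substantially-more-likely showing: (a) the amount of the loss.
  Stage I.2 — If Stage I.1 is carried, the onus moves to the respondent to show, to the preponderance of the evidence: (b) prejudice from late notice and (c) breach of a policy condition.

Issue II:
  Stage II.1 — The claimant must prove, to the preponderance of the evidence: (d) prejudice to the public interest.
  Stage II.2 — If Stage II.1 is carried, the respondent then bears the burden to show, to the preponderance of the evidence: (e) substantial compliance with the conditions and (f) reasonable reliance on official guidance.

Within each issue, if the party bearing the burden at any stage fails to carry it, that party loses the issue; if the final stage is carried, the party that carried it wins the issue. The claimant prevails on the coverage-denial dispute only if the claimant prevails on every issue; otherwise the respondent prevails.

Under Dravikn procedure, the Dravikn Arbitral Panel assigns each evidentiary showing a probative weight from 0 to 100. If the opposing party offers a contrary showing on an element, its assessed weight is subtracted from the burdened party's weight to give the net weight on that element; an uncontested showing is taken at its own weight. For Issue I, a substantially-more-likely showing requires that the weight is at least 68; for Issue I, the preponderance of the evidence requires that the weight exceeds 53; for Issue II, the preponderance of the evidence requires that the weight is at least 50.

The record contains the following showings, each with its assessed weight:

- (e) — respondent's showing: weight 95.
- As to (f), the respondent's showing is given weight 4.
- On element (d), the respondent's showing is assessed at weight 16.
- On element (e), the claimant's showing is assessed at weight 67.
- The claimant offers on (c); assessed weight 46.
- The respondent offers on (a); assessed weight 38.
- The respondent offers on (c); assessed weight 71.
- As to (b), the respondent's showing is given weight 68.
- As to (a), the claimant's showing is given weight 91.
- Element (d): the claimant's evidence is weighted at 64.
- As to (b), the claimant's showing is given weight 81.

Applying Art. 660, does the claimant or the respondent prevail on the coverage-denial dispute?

— Issue I —
Stage I.1 — burden on claimant; standard: a substantially-more-likely showing (weight is at least 68).
    (a): 91 − 38 = 53 < 68 [not met]
  Not every element is met, so the claimant fails to carry Stage I.1.
The respondent prevails on this issue.
— Issue II —
Stage II.1 (claimant, the preponderance of the evidence, weight is at least 50): (d) net 64−16=48 < 50 — fails.
  Stage II.1 not carried; the claimant fails its burden.
The respondent prevails on this issue.
Per-issue: Issue I → respondent; Issue II → respondent. The claimant must prevail on every issue; overall, the respondent prevails.

respondent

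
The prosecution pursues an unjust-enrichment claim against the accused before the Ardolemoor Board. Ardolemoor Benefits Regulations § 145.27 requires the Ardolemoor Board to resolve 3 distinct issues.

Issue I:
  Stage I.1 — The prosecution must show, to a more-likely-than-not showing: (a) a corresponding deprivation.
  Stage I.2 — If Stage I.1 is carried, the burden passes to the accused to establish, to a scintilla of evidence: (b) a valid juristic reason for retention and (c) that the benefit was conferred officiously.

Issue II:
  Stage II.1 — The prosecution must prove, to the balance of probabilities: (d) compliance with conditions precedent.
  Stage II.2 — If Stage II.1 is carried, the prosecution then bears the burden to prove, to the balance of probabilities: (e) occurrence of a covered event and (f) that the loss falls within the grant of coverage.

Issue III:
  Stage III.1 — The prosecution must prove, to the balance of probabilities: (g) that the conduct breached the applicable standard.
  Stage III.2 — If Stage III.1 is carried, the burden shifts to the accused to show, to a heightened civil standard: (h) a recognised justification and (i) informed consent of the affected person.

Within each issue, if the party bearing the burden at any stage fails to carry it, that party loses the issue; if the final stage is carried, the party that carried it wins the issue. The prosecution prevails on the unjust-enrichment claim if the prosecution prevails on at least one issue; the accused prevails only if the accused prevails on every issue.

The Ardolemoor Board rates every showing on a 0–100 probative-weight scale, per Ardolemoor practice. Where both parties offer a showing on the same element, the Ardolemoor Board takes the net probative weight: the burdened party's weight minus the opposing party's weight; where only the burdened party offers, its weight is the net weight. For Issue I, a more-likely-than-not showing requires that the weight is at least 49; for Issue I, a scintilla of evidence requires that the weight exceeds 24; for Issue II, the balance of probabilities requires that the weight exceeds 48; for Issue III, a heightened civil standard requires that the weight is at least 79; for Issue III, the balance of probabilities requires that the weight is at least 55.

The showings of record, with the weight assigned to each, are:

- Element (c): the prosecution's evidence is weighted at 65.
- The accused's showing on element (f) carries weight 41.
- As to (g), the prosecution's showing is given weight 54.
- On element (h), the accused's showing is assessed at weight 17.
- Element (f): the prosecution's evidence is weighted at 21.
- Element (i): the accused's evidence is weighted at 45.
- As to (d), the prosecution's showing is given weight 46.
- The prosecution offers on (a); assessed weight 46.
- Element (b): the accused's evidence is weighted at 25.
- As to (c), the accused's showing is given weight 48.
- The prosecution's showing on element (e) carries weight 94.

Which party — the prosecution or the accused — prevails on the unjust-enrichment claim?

accused

— Issue I —
Stage I.1 (prosecution, a more-likely-than-not showing, weight is at least 49): (a) 46 < 49 — fails.
  The prosecution does not carry Stage I.1.
The accused prevails on this issue.
— Issue II —
At Stage II.1 the prosecution must meet the balance of probabilities (weight exceeds 48): on (d) the weight is 46, which does not exceed 48, so (d) does not meet the standard.
  Not every element is met, so the prosecution fails to carry Stage II.1.
The analysis ends at Stage II.1; the accused prevails on this issue.
— Issue III —
Stage III.1 — burden on prosecution; standard: the balance of probabilities (weight is at least 55).
    (g): 54 < 55 [not met]
  Stage III.1 not carried; the prosecution fails its burden.
The analysis ends at Stage III.1; the accused prevails on this issue.
Per-issue: Issue I → accused; Issue II → accused; Issue III → accused. The prosecution must prevail on at least one issue; overall, the accused prevails.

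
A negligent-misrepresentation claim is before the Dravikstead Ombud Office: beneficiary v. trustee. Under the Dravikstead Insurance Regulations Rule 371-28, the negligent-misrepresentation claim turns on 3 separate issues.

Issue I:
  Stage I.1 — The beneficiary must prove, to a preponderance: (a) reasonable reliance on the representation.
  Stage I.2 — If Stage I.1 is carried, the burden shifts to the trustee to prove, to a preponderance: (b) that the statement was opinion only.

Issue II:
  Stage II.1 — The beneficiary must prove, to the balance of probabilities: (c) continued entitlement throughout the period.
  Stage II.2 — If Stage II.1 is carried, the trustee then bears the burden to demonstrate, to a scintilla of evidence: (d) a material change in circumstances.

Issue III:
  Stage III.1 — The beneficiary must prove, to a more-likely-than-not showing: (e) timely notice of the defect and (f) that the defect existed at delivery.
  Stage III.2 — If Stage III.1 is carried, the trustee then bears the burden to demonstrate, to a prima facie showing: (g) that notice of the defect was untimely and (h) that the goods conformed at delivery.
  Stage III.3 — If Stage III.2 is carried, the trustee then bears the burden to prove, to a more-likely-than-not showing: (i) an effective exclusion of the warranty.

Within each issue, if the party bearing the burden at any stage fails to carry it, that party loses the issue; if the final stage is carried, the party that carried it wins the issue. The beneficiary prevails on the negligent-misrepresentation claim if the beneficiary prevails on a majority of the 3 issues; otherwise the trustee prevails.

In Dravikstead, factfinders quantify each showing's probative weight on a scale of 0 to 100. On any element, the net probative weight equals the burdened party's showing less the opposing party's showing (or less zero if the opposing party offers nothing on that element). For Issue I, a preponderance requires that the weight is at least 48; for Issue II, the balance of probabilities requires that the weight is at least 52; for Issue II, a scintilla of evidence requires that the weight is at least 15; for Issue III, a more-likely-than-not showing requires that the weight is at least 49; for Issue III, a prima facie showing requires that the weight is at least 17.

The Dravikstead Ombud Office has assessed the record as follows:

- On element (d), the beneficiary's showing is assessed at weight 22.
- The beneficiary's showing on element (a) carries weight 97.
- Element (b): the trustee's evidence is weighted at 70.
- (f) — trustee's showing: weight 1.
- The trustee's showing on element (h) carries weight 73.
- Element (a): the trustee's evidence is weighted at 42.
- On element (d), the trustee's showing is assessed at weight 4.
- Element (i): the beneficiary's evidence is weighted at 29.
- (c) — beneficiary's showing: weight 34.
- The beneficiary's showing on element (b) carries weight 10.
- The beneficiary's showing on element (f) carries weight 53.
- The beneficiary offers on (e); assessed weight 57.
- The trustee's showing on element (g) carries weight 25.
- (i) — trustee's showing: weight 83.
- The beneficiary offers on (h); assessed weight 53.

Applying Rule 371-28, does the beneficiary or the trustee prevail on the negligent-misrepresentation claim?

trustee

— Issue I —
Stage I.1 — burden on beneficiary; standard: a preponderance (weight is at least 48).
    (a): 97 − 42 = 55 ≥ 48 [met]
  The beneficiary carries Stage I.1; the trustee now bears the burden.
Stage I.2 — burden on trustee; standard: a preponderance (weight is at least 48).
    (b): 70 − 10 = 60 ≥ 48 [met]
  The trustee carries the last stage.
All stages carried — the trustee prevails on this issue.
— Issue II —
Stage II.1 (beneficiary, the balance of probabilities, weight is at least 52): (c) 34 < 52 — fails.
  Not every element is met, so the beneficiary fails to carry Stage II.1.
The analysis ends at Stage II.1; the trustee prevails on this issue.
— Issue III —
Stage III.1 — burden on beneficiary; standard: a more-likely-than-not showing (weight is at least 49).
    (e): 57 ≥ 49 [met]
    (f): 53 − 1 = 52 ≥ 49 [met]
  Stage III.1 is satisfied; the onus moves to the trustee.
Stage III.2 — burden on trustee; standard: a prima facie showing (weight is at least 17).
    (g): 25 ≥ 17 [met]
    (h): 73 − 53 = 20 ≥ 17 [met]
  All elements met. The trustee retains the burden for Stage III.3.
Stage III.3 — burden on trustee; standard: a more-likely-than-not showing (weight is at least 49).
    (i): 83 − 29 = 54 ≥ 49 [met]
  The trustee carries the last stage.
With every stage satisfied, the trustee prevails on this issue.
Per-issue: Issue I → trustee; Issue II → trustee; Issue III → trustee. The beneficiary must prevail on a majority of issues; overall, the trustee prevails.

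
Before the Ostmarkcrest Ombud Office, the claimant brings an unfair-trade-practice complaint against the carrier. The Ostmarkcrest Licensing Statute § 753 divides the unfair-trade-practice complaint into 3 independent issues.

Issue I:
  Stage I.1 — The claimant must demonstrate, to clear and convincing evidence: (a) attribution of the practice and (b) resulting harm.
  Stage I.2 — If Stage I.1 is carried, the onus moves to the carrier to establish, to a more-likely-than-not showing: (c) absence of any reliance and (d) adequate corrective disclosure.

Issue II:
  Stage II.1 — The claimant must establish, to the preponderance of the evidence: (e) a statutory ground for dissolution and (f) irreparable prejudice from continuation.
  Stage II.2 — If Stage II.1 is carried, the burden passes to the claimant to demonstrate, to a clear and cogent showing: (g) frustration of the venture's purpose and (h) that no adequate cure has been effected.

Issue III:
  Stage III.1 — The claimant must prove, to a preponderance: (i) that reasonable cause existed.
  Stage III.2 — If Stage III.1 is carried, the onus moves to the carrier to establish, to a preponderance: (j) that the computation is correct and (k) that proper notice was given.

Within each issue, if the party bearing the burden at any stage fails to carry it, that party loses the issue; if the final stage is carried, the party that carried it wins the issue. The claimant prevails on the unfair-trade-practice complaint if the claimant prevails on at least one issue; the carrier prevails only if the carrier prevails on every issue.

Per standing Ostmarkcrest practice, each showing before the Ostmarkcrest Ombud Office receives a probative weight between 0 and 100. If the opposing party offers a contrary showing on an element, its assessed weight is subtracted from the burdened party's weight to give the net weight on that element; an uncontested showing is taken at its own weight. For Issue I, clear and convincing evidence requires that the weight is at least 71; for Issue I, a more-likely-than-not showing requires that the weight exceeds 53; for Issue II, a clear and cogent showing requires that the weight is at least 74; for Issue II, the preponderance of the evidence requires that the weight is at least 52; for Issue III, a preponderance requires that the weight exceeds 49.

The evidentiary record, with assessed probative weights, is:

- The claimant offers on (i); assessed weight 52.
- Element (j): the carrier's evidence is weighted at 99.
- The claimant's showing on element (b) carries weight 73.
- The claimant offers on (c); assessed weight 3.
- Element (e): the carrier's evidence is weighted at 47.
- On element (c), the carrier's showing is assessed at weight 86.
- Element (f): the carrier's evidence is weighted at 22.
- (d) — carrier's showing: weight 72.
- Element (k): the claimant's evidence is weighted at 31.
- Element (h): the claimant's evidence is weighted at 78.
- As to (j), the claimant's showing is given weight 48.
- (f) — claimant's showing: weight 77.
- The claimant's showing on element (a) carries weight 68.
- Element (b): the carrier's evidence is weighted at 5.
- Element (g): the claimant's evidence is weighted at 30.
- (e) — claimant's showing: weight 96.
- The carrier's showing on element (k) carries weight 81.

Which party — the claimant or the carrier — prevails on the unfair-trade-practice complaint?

carrier

— Issue I —
Stage I.1 — burden on claimant; standard: clear and convincing evidence (weight is at least 71).
    (a): 68 < 71 [not met]
    (b): 73 − 5 = 68 < 71 [not met]
  Stage I.1 not carried; the claimant fails its burden.
The carrier prevails on this issue.
— Issue II —
At Stage II.1 the claimant must meet the preponderance of the evidence (weight is at least 52): on (e) the weight is 96 less the opposing 47 gives net 49, < 52, so (e) does not meet the standard; on (f) the weight is 77 less the opposing 22 gives net 55, ≥ 52, so (f) meets the standard.
  Not every element is met, so the claimant fails to carry Stage II.1.
The analysis ends at Stage II.1; the carrier prevails on this issue.
— Issue III —
Stage III.1 — burden on claimant; standard: a preponderance (weight exceeds 49).
    (i): 52 > 49 [met]
  All elements met. The burden passes to the carrier.
Stage III.2 — burden on carrier; standard: a preponderance (weight exceeds 49).
    (j): 99 − 48 = 51 > 49 [met]
    (k): 81 − 31 = 50 > 49 [met]
  All elements met at the final stage.
All stages carried — the carrier prevails on this issue.
Per-issue: Issue I → carrier; Issue II → carrier; Issue III → carrier. The claimant must prevail on at least one issue; overall, the carrier prevails.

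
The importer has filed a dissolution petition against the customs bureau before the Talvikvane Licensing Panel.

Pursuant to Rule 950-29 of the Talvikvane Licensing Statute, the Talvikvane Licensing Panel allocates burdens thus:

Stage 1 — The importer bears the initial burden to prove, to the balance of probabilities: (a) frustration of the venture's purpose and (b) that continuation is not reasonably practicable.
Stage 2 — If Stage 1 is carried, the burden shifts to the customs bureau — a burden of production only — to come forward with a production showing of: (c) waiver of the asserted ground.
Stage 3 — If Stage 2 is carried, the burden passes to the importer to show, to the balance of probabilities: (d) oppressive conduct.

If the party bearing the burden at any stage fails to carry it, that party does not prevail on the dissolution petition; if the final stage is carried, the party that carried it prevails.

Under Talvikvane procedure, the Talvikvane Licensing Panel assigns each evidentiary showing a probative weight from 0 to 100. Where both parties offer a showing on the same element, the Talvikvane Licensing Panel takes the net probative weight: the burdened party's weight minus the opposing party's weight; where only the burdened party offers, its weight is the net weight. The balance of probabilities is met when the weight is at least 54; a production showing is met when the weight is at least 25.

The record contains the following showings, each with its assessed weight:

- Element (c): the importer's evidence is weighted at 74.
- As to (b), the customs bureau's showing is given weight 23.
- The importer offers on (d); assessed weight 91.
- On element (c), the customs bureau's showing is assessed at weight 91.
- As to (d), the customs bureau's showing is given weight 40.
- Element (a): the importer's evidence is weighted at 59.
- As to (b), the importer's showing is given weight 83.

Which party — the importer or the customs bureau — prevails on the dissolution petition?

importer

Stage 1 — burden on importer; standard: the balance of probabilities (weight is at least 54).
    (a): 59 ≥ 54 [met]
    (b): 83 − 23 = 60 ≥ 54 [met]
  All elements met. The burden passes to the customs bureau.
Stage 2 — burden on customs bureau; standard: a production showing (weight is at least 25).
    (c): 91 − 74 = 17 < 25 [not met]
  Stage 2 not carried; the customs bureau fails its burden.
The analysis ends at Stage 2; the importer prevails.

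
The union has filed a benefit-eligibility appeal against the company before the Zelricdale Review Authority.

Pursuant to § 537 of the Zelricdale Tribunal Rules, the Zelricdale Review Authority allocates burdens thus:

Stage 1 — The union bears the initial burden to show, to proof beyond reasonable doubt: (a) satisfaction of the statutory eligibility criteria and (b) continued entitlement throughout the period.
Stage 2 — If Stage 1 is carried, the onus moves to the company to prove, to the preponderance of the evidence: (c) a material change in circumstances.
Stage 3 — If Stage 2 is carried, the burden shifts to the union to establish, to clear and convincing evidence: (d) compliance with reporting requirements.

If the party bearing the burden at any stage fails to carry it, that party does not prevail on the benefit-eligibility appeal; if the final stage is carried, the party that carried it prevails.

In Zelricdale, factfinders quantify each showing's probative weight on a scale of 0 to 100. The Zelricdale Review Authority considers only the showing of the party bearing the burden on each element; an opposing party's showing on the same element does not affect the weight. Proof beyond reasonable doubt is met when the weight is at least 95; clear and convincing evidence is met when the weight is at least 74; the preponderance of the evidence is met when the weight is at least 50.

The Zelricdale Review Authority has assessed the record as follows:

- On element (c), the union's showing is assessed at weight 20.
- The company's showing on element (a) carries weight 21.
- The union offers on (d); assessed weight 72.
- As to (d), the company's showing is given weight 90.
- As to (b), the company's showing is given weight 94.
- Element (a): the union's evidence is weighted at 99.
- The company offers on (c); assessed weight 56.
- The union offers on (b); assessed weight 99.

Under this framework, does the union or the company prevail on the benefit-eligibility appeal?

Stage 1 — burden on union; standard: proof beyond reasonable doubt (weight is at least 95).
    (a): 99 (company's 21 disregarded) ≥ 95 [met]
    (b): 99 (company's 94 disregarded) ≥ 95 [met]
  Stage 1 is satisfied; the onus moves to the company.
Stage 2 — burden on company; standard: the preponderance of the evidence (weight is at least 50).
    (c): 56 (union's 20 disregarded) ≥ 50 [met]
  Stage 2 carried; the burden shifts to the union.
Stage 3 — burden on union; standard: clear and convincing evidence (weight is at least 74).
    (d): 72 (company's 90 disregarded) < 74 [not met]
  Stage 3 not carried; the union fails its burden.
The company prevails.

company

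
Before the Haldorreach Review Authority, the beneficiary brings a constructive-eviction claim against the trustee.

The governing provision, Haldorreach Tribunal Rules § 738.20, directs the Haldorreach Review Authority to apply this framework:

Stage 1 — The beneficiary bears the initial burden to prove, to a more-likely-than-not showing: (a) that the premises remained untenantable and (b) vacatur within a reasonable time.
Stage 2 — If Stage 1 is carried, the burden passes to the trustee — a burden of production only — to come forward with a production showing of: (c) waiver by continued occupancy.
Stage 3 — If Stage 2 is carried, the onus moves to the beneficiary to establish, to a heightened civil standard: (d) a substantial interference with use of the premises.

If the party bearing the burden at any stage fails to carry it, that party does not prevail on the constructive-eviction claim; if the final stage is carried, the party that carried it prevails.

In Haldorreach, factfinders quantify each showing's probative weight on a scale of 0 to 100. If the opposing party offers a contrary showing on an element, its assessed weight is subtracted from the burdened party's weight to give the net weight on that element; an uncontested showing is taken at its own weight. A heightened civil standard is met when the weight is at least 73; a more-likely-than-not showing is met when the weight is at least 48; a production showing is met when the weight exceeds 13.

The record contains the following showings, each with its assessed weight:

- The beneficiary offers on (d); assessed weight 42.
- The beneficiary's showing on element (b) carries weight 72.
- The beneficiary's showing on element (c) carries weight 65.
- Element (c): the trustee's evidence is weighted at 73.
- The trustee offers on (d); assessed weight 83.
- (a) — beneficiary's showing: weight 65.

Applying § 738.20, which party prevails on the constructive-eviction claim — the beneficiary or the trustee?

beneficiary

Stage 1 (beneficiary, a more-likely-than-not showing, weight is at least 48): (a) 65 ≥ 48 — meets; (b) 72 ≥ 48 — meets.
  The beneficiary carries Stage 1; the trustee now bears the burden.
Stage 2 (trustee, a production showing, weight exceeds 13): (c) net 73−65=8 ≤ 13 — fails.
  Not every element is met, so the trustee fails to carry Stage 2.
So the beneficiary prevails.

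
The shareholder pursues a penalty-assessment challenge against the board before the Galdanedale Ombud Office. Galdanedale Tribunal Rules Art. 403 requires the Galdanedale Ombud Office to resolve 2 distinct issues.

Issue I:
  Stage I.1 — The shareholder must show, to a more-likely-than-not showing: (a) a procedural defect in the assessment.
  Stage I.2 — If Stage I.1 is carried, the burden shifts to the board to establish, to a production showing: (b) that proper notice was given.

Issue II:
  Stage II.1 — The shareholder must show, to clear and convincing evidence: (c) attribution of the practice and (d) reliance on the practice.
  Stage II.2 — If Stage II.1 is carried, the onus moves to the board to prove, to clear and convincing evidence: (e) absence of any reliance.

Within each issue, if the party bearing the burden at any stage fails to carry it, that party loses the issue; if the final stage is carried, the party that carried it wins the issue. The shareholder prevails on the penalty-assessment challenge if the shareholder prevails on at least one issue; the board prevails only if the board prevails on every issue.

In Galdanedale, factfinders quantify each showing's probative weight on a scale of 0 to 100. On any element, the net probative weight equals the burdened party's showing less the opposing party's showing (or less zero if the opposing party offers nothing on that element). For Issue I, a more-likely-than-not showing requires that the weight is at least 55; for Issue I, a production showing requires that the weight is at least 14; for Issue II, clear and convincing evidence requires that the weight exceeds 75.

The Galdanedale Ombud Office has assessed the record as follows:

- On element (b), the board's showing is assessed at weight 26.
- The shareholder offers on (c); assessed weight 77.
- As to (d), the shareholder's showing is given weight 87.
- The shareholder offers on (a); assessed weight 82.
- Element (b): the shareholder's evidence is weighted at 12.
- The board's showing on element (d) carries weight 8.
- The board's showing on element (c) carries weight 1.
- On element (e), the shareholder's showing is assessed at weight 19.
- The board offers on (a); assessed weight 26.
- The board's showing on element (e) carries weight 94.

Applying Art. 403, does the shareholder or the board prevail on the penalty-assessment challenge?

— Issue I —
Stage I.1 (shareholder, a more-likely-than-not showing, weight is at least 55): (a) net 82−26=56 ≥ 55 — meets.
  Stage I.1 is satisfied; the onus moves to the board.
Stage I.2 (board, a production showing, weight is at least 14): (b) net 26−12=14 ≥ 14 — meets.
  Stage I.2 carried; the final stage is satisfied.
All stages carried — the board prevails on this issue.
— Issue II —
At Stage II.1 the shareholder must meet clear and convincing evidence (weight exceeds 75): on (c) the weight is 77 less the opposing 1 gives net 76, > 75, so (c) meets the standard; on (d) the weight is 87 less the opposing 8 gives net 79, > 75, so (d) meets the standard.
  Stage II.1 carried; the burden shifts to the board.
At Stage II.2 the board must meet clear and convincing evidence (weight exceeds 75): on (e) the weight is 94 less the opposing 19 gives net 75, which does not exceed 75, so (e) does not meet the standard.
  Stage II.2 not carried; the board fails its burden.
The shareholder prevails on this issue.
Per-issue: Issue I → board; Issue II → shareholder. The shareholder must prevail on at least one issue; overall, the shareholder prevails.

shareholder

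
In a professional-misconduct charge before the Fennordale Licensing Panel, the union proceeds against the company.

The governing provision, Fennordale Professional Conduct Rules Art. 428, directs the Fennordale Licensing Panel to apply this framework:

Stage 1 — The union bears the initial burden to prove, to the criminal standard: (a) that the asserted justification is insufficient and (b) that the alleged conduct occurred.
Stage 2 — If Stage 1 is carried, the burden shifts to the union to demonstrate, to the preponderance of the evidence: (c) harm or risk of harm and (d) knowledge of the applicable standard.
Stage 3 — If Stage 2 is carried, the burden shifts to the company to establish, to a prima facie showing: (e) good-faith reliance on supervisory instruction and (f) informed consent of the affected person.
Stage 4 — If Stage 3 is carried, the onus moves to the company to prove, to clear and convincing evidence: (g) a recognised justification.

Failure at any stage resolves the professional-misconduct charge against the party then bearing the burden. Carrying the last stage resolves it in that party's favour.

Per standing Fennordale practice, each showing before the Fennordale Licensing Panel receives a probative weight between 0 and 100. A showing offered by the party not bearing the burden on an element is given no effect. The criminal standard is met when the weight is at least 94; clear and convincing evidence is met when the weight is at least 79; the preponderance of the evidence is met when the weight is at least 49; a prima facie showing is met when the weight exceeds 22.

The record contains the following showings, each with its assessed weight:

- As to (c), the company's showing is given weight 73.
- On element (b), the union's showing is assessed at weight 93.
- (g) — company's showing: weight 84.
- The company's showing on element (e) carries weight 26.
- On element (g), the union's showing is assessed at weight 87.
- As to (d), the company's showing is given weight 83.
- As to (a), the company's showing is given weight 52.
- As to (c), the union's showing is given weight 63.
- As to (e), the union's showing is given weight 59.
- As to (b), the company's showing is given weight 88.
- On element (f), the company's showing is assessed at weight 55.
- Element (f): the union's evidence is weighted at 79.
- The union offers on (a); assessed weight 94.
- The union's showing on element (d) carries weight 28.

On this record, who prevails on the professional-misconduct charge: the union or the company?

company

At Stage 1 the union must meet the criminal standard (weight is at least 94): on (a) the weight is 94 (the company's 52 is given no effect), which does reach 94, so (a) meets the standard; on (b) the weight is 93 (the company's 88 is given no effect), which does not reach 94, so (b) does not meet the standard.
  The union does not carry Stage 1.
The company prevails.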